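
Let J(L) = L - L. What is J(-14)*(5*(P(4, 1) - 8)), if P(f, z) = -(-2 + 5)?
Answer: 0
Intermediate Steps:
P(f, z) = -3 (P(f, z) = -1*3 = -3)
J(L) = 0
J(-14)*(5*(P(4, 1) - 8)) = 0*(5*(-3 - 8)) = 0*(5*(-11)) = 0*(-55) = 0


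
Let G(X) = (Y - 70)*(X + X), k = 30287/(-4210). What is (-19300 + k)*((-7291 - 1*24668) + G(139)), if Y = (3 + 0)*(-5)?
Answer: 4518456641043/4210 ≈ 1.0733e+9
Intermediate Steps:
Y = -15 (Y = 3*(-5) = -15)
k = -30287/4210 (k = 30287*(-1/4210) = -30287/4210 ≈ -7.1941)
G(X) = -170*X (G(X) = (-15 - 70)*(X + X) = -170*X)
(-19300 + k)*((-7291 - 1*24668) + G(139)) = (-19300 - 30287/4210)*((-7291 - 1*24668) - 170*139) = -81283287*((-7291 - 24668) - 23630)/4210 = -81283287*(-31959 - 23630)/4210 = -81283287/4210*(-55589) = 4518456641043/4210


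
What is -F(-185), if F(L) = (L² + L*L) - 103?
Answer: -68347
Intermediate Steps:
F(L) = -103 + 2*L² (F(L) = (L² + L²) - 103 = 2*L² - 103 = -103 + 2*L²)
-F(-185) = -(-103 + 2*(-185)²) = -(-103 + 2*34225) = -(-103 + 68450) = -1*68347 = -68347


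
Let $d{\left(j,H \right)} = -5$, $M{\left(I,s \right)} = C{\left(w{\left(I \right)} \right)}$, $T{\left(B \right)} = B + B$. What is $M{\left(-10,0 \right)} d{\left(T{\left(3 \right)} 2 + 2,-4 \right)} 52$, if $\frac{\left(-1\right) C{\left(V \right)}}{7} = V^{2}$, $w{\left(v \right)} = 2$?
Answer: $7280$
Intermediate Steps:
$T{\left(B \right)} = 2 B$
$C{\left(V \right)} = - 7 V^{2}$
$M{\left(I,s \right)} = -28$ ($M{\left(I,s \right)} = - 7 \cdot 2^{2} = \left(-7\right) 4 = -28$)
$M{\left(-10,0 \right)} d{\left(T{\left(3 \right)} 2 + 2,-4 \right)} 52 = \left(-28\right) \left(-5\right) 52 = 140 \cdot 52 = 7280$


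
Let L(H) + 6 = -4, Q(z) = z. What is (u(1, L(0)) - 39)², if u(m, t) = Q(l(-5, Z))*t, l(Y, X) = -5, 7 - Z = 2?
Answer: 121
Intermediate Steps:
Z = 5 (Z = 7 - 1*2 = 7 - 2 = 5)
L(H) = -10 (L(H) = -6 - 4 = -10)
u(m, t) = -5*t
(u(1, L(0)) - 39)² = (-5*(-10) - 39)² = (50 - 39)² = 11² = 121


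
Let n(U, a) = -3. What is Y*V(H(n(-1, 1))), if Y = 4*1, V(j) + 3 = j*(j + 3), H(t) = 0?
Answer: -12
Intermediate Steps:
V(j) = -3 + j*(3 + j) (V(j) = -3 + j*(j + 3) = -3 + j*(3 + j))
Y = 4
Y*V(H(n(-1, 1))) = 4*(-3 + 0**2 + 3*0) = 4*(-3 + 0 + 0) = 4*(-3) = -12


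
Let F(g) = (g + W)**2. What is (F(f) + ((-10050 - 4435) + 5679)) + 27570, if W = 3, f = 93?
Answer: 27980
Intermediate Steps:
F(g) = (3 + g)**2 (F(g) = (g + 3)**2 = (3 + g)**2)
(F(f) + ((-10050 - 4435) + 5679)) + 27570 = ((3 + 93)**2 + ((-10050 - 4435) + 5679)) + 27570 = (96**2 + (-14485 + 5679)) + 27570 = (9216 - 8806) + 27570 = 410 + 27570 = 27980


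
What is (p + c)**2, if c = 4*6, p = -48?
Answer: 576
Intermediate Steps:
c = 24
(p + c)**2 = (-48 + 24)**2 = (-24)**2 = 576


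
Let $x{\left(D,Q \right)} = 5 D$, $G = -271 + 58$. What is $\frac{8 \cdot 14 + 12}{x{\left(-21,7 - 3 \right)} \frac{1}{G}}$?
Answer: $\frac{8804}{35} \approx 251.54$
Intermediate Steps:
$G = -213$
$\frac{8 \cdot 14 + 12}{x{\left(-21,7 - 3 \right)} \frac{1}{G}} = \frac{8 \cdot 14 + 12}{5 \left(-21\right) \frac{1}{-213}} = \frac{112 + 12}{\left(-105\right) \left(- \frac{1}{213}\right)} = \frac{124}{\frac{35}{71}} = 124 \cdot \frac{71}{35} = \frac{8804}{35}$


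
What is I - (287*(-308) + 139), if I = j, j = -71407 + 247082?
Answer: 263932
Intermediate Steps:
j = 175675
I = 175675
I - (287*(-308) + 139) = 175675 - (287*(-308) + 139) = 175675 - (-88396 + 139) = 175675 - 1*(-88257) = 175675 + 88257 = 263932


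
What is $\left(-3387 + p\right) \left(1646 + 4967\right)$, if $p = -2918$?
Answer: $-41694965$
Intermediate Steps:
$\left(-3387 + p\right) \left(1646 + 4967\right) = \left(-3387 - 2918\right) \left(1646 + 4967\right) = \left(-6305\right) 6613 = -41694965$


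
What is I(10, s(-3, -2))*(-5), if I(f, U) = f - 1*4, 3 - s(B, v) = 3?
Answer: -30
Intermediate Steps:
s(B, v) = 0 (s(B, v) = 3 - 1*3 = 3 - 3 = 0)
I(f, U) = -4 + f (I(f, U) = f - 4 = -4 + f)
I(10, s(-3, -2))*(-5) = (-4 + 10)*(-5) = 6*(-5) = -30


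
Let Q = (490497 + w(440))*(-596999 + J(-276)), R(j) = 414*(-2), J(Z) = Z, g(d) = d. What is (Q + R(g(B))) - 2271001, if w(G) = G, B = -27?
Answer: -293226668504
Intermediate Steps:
R(j) = -828
Q = -293224396675 (Q = (490497 + 440)*(-596999 - 276) = 490937*(-597275) = -293224396675)
(Q + R(g(B))) - 2271001 = (-293224396675 - 828) - 2271001 = -293224397503 - 2271001 = -293226668504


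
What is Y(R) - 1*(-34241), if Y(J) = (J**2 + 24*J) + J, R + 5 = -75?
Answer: 38641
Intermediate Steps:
R = -80 (R = -5 - 75 = -80)
Y(J) = J**2 + 25*J
Y(R) - 1*(-34241) = -80*(25 - 80) - 1*(-34241) = -80*(-55) + 34241 = 4400 + 34241 = 38641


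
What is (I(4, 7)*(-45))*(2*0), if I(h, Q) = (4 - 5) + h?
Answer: 0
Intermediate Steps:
I(h, Q) = -1 + h
(I(4, 7)*(-45))*(2*0) = ((-1 + 4)*(-45))*(2*0) = (3*(-45))*0 = -135*0 = 0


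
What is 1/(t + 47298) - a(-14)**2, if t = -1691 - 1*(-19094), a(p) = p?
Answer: -12681395/64701 ≈ -196.00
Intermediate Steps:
t = 17403 (t = -1691 + 19094 = 17403)
1/(t + 47298) - a(-14)**2 = 1/(17403 + 47298) - 1*(-14)**2 = 1/64701 - 1*196 = 1/64701 - 196 = -12681395/64701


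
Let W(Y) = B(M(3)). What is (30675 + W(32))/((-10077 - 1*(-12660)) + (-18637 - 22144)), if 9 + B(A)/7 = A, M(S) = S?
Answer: -30633/38198 ≈ -0.80195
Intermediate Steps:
B(A) = -63 + 7*A
W(Y) = -42 (W(Y) = -63 + 7*3 = -63 + 21 = -42)
(30675 + W(32))/((-10077 - 1*(-12660)) + (-18637 - 22144)) = (30675 - 42)/((-10077 - 1*(-12660)) + (-18637 - 22144)) = 30633/((-10077 + 12660) - 40781) = 30633/(2583 - 40781) = 30633/(-38198) = 30633*(-1/38198) = -30633/38198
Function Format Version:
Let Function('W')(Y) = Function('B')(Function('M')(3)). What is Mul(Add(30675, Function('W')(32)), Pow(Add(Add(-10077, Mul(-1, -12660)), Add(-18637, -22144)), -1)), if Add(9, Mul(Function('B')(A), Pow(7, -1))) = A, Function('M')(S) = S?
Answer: Rational(-30633, 38198) ≈ -0.80195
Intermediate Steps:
Function('B')(A) = Add(-63, Mul(7, A))
Function('W')(Y) = -42 (Function('W')(Y) = Add(-63, Mul(7, 3)) = Add(-63, 21) = -42)
Mul(Add(30675, Function('W')(32)), Pow(Add(Add(-10077, Mul(-1, -12660)), Add(-18637, -22144)), -1)) = Mul(Add(30675, -42), Pow(Add(Add(-10077, Mul(-1, -12660)), Add(-18637, -22144)), -1)) = Mul(30633, Pow(Add(Add(-10077, 12660), -40781), -1)) = Mul(30633, Pow(Add(2583, -40781), -1)) = Mul(30633, Pow(-38198, -1)) = Mul(30633, Rational(-1, 38198)) = Rational(-30633, 38198)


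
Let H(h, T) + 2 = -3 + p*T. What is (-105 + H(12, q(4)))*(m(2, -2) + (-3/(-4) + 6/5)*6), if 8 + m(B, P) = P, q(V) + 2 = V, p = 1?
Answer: -918/5 ≈ -183.60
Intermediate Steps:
q(V) = -2 + V
m(B, P) = -8 + P
H(h, T) = -5 + T (H(h, T) = -2 + (-3 + 1*T) = -2 + (-3 + T) = -5 + T)
(-105 + H(12, q(4)))*(m(2, -2) + (-3/(-4) + 6/5)*6) = (-105 + (-5 + (-2 + 4)))*((-8 - 2) + (-3/(-4) + 6/5)*6) = (-105 + (-5 + 2))*(-10 + (-3*(-1/4) + 6*(1/5))*6) = (-105 - 3)*(-10 + (3/4 + 6/5)*6) = -108*(-10 + (39/20)*6) = -108*(-10 + 117/10) = -108*17/10 = -918/5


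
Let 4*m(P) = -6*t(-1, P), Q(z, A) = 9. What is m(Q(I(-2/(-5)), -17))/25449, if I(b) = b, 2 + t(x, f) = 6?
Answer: -2/8483 ≈ -0.00023577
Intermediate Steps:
t(x, f) = 4 (t(x, f) = -2 + 6 = 4)
m(P) = -6 (m(P) = (-6*4)/4 = (¼)*(-24) = -6)
m(Q(I(-2/(-5)), -17))/25449 = -6/25449 = -6*1/25449 = -2/8483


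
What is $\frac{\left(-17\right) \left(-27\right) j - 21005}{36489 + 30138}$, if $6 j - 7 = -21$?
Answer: $- \frac{22076}{66627} \approx -0.33134$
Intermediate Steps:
$j = - \frac{7}{3}$ ($j = \frac{7}{6} + \frac{1}{6} \left(-21\right) = \frac{7}{6} - \frac{7}{2} = - \frac{7}{3} \approx -2.3333$)
$\frac{\left(-17\right) \left(-27\right) j - 21005}{36489 + 30138} = \frac{\left(-17\right) \left(-27\right) \left(- \frac{7}{3}\right) - 21005}{36489 + 30138} = \frac{459 \left(- \frac{7}{3}\right) - 21005}{66627} = \left(-1071 - 21005\right) \frac{1}{66627} = \left(-22076\right) \frac{1}{66627} = - \frac{22076}{66627}$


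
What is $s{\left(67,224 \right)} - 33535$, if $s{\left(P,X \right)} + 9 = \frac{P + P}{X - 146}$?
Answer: $- \frac{1308149}{39} \approx -33542.0$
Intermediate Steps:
$s{\left(P,X \right)} = -9 + \frac{2 P}{-146 + X}$ ($s{\left(P,X \right)} = -9 + \frac{P + P}{X - 146} = -9 + \frac{2 P}{-146 + X}$)
$s{\left(67,224 \right)} - 33535 = \frac{1314 - 2016 + 2 \cdot 67}{-146 + 224} - 33535 = \frac{1314 - 2016 + 134}{78} - 33535 = \frac{1}{78} \left(-568\right) - 33535 = - \frac{284}{39} - 33535 = - \frac{1308149}{39}$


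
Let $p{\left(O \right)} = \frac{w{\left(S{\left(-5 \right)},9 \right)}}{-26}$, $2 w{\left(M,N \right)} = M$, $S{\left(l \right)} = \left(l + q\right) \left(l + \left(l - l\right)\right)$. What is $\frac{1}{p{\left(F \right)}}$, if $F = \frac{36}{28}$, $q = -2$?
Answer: $- \frac{52}{35} \approx -1.4857$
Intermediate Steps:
$S{\left(l \right)} = l \left(-2 + l\right)$ ($S{\left(l \right)} = \left(l - 2\right) \left(l + \left(l - l\right)\right) = \left(-2 + l\right) \left(l + 0\right) = \left(-2 + l\right) l = l \left(-2 + l\right)$)
$w{\left(M,N \right)} = \frac{M}{2}$
$F = \frac{9}{7}$ ($F = 36 \cdot \frac{1}{28} = \frac{9}{7} \approx 1.2857$)
$p{\left(O \right)} = - \frac{35}{52}$ ($p{\left(O \right)} = \frac{\frac{1}{2} \left(- 5 \left(-2 - 5\right)\right)}{-26} = \frac{\left(-5\right) \left(-7\right)}{2} \left(- \frac{1}{26}\right) = \frac{1}{2} \cdot 35 \left(- \frac{1}{26}\right) = \frac{35}{2} \left(- \frac{1}{26}\right) = - \frac{35}{52}$)
$\frac{1}{p{\left(F \right)}} = \frac{1}{- \frac{35}{52}} = - \frac{52}{35}$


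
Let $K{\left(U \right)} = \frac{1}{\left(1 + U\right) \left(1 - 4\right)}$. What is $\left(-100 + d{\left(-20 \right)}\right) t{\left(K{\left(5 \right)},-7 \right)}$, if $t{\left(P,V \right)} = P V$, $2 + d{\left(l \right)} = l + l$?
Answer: $- \frac{497}{9} \approx -55.222$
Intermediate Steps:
$K{\left(U \right)} = \frac{1}{-3 - 3 U}$ ($K{\left(U \right)} = \frac{1}{\left(1 + U\right) \left(-3\right)} = \frac{1}{-3 - 3 U}$)
$d{\left(l \right)} = -2 + 2 l$ ($d{\left(l \right)} = -2 + \left(l + l\right) = -2 + 2 l$)
$\left(-100 + d{\left(-20 \right)}\right) t{\left(K{\left(5 \right)},-7 \right)} = \left(-100 + \left(-2 + 2 \left(-20\right)\right)\right) - \frac{1}{3 + 3 \cdot 5} \left(-7\right) = \left(-100 - 42\right) - \frac{1}{3 + 15} \left(-7\right) = \left(-100 - 42\right) - \frac{1}{18} \left(-7\right) = - 142 \left(-1\right) \frac{1}{18} \left(-7\right) = - 142 \left(\left(- \frac{1}{18}\right) \left(-7\right)\right) = \left(-142\right) \frac{7}{18} = - \frac{497}{9}$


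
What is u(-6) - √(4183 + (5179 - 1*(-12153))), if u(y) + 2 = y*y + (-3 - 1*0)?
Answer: 31 - √21515 ≈ -115.68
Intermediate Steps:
u(y) = -5 + y² (u(y) = -2 + (y*y + (-3 - 1*0)) = -2 + (y² + (-3 + 0)) = -2 + (y² - 3) = -2 + (-3 + y²) = -5 + y²)
u(-6) - √(4183 + (5179 - 1*(-12153))) = (-5 + (-6)²) - √(4183 + (5179 - 1*(-12153))) = (-5 + 36) - √(4183 + (5179 + 12153)) = 31 - √(4183 + 17332) = 31 - √21515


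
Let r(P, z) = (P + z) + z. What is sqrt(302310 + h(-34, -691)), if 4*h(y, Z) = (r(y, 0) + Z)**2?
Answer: sqrt(1734865)/2 ≈ 658.57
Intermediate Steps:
r(P, z) = P + 2*z
h(y, Z) = (Z + y)**2/4 (h(y, Z) = ((y + 2*0) + Z)**2/4 = ((y + 0) + Z)**2/4 = (y + Z)**2/4 = (Z + y)**2/4)
sqrt(302310 + h(-34, -691)) = sqrt(302310 + (-691 - 34)**2/4) = sqrt(302310 + (1/4)*(-725)**2) = sqrt(302310 + (1/4)*525625) = sqrt(302310 + 525625/4) = sqrt(1734865/4) = sqrt(1734865)/2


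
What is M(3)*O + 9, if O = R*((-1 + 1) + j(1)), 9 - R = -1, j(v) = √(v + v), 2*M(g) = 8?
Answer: 9 + 40*√2 ≈ 65.569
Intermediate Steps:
M(g) = 4 (M(g) = (½)*8 = 4)
j(v) = √2*√v (j(v) = √(2*v) = √2*√v)
R = 10 (R = 9 - 1*(-1) = 9 + 1 = 10)
O = 10*√2 (O = 10*((-1 + 1) + √2*√1) = 10*(0 + √2*1) = 10*(0 + √2) = 10*√2 ≈ 14.142)
M(3)*O + 9 = 4*(10*√2) + 9 = 40*√2 + 9 = 9 + 40*√2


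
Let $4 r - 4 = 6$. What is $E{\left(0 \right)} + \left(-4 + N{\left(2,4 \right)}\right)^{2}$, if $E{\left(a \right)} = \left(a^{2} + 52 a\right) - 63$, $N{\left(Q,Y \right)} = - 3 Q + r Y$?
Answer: $-63$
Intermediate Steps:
$r = \frac{5}{2}$ ($r = 1 + \frac{1}{4} \cdot 6 = 1 + \frac{3}{2} = \frac{5}{2} \approx 2.5$)
$N{\left(Q,Y \right)} = - 3 Q + \frac{5 Y}{2}$
$E{\left(a \right)} = -63 + a^{2} + 52 a$
$E{\left(0 \right)} + \left(-4 + N{\left(2,4 \right)}\right)^{2} = \left(-63 + 0^{2} + 52 \cdot 0\right) + \left(-4 + \left(\left(-3\right) 2 + \frac{5}{2} \cdot 4\right)\right)^{2} = \left(-63 + 0 + 0\right) + \left(-4 + \left(-6 + 10\right)\right)^{2} = -63 + \left(-4 + 4\right)^{2} = -63 + 0^{2} = -63 + 0 = -63$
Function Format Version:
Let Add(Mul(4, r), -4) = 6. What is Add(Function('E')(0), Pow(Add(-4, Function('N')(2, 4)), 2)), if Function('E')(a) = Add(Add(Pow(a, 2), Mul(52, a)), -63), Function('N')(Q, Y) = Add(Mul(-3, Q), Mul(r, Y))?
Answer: -63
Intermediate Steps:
r = Rational(5, 2) (r = Add(1, Mul(Rational(1, 4), 6)) = Add(1, Rational(3, 2)) = Rational(5, 2) ≈ 2.5000)
Function('N')(Q, Y) = Add(Mul(-3, Q), Mul(Rational(5, 2), Y))
Function('E')(a) = Add(-63, Pow(a, 2), Mul(52, a))
Add(Function('E')(0), Pow(Add(-4, Function('N')(2, 4)), 2)) = Add(Add(-63, Pow(0, 2), Mul(52, 0)), Pow(Add(-4, Add(Mul(-3, 2), Mul(Rational(5, 2), 4))), 2)) = Add(Add(-63, 0, 0), Pow(Add(-4, Add(-6, 10)), 2)) = Add(-63, Pow(Add(-4, 4), 2)) = Add(-63, Pow(0, 2)) = Add(-63, 0) = -63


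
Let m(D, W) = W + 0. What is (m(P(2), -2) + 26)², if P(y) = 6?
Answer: 576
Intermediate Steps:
m(D, W) = W
(m(P(2), -2) + 26)² = (-2 + 26)² = 24² = 576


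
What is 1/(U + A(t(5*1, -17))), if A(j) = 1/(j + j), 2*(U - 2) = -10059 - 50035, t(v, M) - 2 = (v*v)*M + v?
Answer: -836/25117621 ≈ -3.3283e-5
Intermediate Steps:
t(v, M) = 2 + v + M*v² (t(v, M) = 2 + ((v*v)*M + v) = 2 + (v²*M + v) = 2 + (M*v² + v) = 2 + (v + M*v²) = 2 + v + M*v²)
U = -30045 (U = 2 + (-10059 - 50035)/2 = 2 + (½)*(-60094) = 2 - 30047 = -30045)
A(j) = 1/(2*j)
1/(U + A(t(5*1, -17))) = 1/(-30045 + 1/(2*(2 + 5*1 - 17*(5*1)²))) = 1/(-30045 + 1/(2*(2 + 5 - 17*5²))) = 1/(-30045 + 1/(2*(2 + 5 - 17*25))) = 1/(-30045 + 1/(2*(2 + 5 - 425))) = 1/(-30045 + (½)/(-418)) = 1/(-30045 + (½)*(-1/418)) = 1/(-30045 - 1/836) = 1/(-25117621/836) = -836/25117621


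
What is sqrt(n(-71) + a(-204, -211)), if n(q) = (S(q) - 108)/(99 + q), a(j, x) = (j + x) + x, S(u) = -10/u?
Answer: I*sqrt(12700338)/142 ≈ 25.097*I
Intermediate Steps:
a(j, x) = j + 2*x
n(q) = (-108 - 10/q)/(99 + q) (n(q) = (-10/q - 108)/(99 + q) = (-108 - 10/q)/(99 + q))
sqrt(n(-71) + a(-204, -211)) = sqrt(2*(-5 - 54*(-71))/(-71*(99 - 71)) + (-204 + 2*(-211))) = sqrt(2*(-1/71)*(-5 + 3834)/28 + (-204 - 422)) = sqrt(2*(-1/71)*(1/28)*3829 - 626) = sqrt(-547/142 - 626) = sqrt(-89439/142) = I*sqrt(12700338)/142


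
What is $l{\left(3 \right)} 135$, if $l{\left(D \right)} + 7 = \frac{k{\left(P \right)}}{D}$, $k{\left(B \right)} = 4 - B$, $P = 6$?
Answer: $-1035$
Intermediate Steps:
$l{\left(D \right)} = -7 - \frac{2}{D}$ ($l{\left(D \right)} = -7 + \frac{4 - 6}{D} = -7 - \frac{2}{D}$)
$l{\left(3 \right)} 135 = \left(-7 - \frac{2}{3}\right) 135 = \left(- \frac{23}{3}\right) 135 = -1035$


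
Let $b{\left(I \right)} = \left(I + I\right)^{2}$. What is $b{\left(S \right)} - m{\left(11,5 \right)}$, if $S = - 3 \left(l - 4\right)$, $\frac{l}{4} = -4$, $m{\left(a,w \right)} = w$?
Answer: $14395$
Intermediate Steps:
$l = -16$ ($l = 4 \left(-4\right) = -16$)
$S = 60$ ($S = - 3 \left(-16 - 4\right) = \left(-3\right) \left(-20\right) = 60$)
$b{\left(I \right)} = 4 I^{2}$ ($b{\left(I \right)} = \left(2 I\right)^{2} = 4 I^{2}$)
$b{\left(S \right)} - m{\left(11,5 \right)} = 4 \cdot 60^{2} - 5 = 4 \cdot 3600 - 5 = 14400 - 5 = 14395$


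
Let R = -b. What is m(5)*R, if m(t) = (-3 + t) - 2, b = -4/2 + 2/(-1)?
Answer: 0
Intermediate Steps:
b = -4 (b = -4*1/2 + 2*(-1) = -2 - 2 = -4)
m(t) = -5 + t
R = 4 (R = -1*(-4) = 4)
m(5)*R = (-5 + 5)*4 = 0*4 = 0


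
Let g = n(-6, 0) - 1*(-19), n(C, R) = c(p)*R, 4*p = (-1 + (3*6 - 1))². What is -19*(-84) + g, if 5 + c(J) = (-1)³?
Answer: 1615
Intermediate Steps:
p = 64 (p = (-1 + (3*6 - 1))²/4 = (-1 + (18 - 1))²/4 = (-1 + 17)²/4 = (¼)*16² = (¼)*256 = 64)
c(J) = -6 (c(J) = -5 + (-1)³ = -5 - 1 = -6)
n(C, R) = -6*R
g = 19 (g = -6*0 - 1*(-19) = 0 + 19 = 19)
-19*(-84) + g = -19*(-84) + 19 = 1596 + 19 = 1615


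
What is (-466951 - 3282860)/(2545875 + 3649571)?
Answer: -3749811/6195446 ≈ -0.60525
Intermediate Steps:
(-466951 - 3282860)/(2545875 + 3649571) = -3749811/6195446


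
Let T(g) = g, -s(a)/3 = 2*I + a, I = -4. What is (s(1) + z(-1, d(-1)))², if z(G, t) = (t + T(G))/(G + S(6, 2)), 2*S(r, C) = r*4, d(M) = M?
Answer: 52441/121 ≈ 433.40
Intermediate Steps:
S(r, C) = 2*r (S(r, C) = (r*4)/2 = (4*r)/2 = 2*r)
s(a) = 24 - 3*a (s(a) = -3*(2*(-4) + a) = -3*(-8 + a) = 24 - 3*a)
z(G, t) = (G + t)/(12 + G) (z(G, t) = (t + G)/(G + 2*6) = (G + t)/(G + 12) = (G + t)/(12 + G))
(s(1) + z(-1, d(-1)))² = ((24 - 3*1) + (-1 - 1)/(12 - 1))² = ((24 - 3) - 2/11)² = (21 + (1/11)*(-2))² = (21 - 2/11)² = (229/11)² = 52441/121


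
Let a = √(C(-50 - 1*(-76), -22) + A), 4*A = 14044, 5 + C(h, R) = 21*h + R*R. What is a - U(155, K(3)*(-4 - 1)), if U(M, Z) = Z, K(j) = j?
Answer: 15 + 18*√14 ≈ 82.350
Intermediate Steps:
C(h, R) = -5 + R² + 21*h (C(h, R) = -5 + (21*h + R*R) = -5 + (21*h + R²) = -5 + (R² + 21*h) = -5 + R² + 21*h)
A = 3511 (A = (¼)*14044 = 3511)
a = 18*√14 (a = √((-5 + (-22)² + 21*(-50 - 1*(-76))) + 3511) = √((-5 + 484 + 21*(-50 + 76)) + 3511) = √((-5 + 484 + 21*26) + 3511) = √((-5 + 484 + 546) + 3511) = √(1025 + 3511) = √4536 = 18*√14 ≈ 67.350)
a - U(155, K(3)*(-4 - 1)) = 18*√14 - 3*(-4 - 1) = 18*√14 - 3*(-5) = 18*√14 - 1*(-15) = 18*√14 + 15 = 15 + 18*√14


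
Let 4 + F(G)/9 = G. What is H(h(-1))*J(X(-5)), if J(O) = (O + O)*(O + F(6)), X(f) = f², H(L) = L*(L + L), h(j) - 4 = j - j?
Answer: 68800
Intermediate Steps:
F(G) = -36 + 9*G
h(j) = 4 (h(j) = 4 + (j - j) = 4 + 0 = 4)
H(L) = 2*L² (H(L) = L*(2*L) = 2*L²)
J(O) = 2*O*(18 + O) (J(O) = (O + O)*(O + (-36 + 9*6)) = (2*O)*(O + (-36 + 54)) = (2*O)*(O + 18) = (2*O)*(18 + O) = 2*O*(18 + O))
H(h(-1))*J(X(-5)) = (2*4²)*(2*(-5)²*(18 + (-5)²)) = (2*16)*(2*25*(18 + 25)) = 32*(2*25*43) = 32*2150 = 68800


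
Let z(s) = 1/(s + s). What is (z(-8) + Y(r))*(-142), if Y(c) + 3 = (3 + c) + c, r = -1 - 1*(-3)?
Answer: -4473/8 ≈ -559.13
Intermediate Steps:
z(s) = 1/(2*s)
r = 2 (r = -1 + 3 = 2)
Y(c) = 2*c (Y(c) = -3 + ((3 + c) + c) = -3 + (3 + 2*c) = 2*c)
(z(-8) + Y(r))*(-142) = ((½)/(-8) + 2*2)*(-142) = ((½)*(-⅛) + 4)*(-142) = (-1/16 + 4)*(-142) = (63/16)*(-142) = -4473/8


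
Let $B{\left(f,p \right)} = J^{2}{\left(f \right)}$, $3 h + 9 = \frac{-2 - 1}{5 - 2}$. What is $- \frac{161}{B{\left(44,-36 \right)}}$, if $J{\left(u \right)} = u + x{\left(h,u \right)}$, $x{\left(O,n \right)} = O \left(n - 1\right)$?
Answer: $- \frac{1449}{88804} \approx -0.016317$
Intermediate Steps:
$h = - \frac{10}{3}$ ($h = -3 + \frac{\left(-2 - 1\right) \frac{1}{5 - 2}}{3} = -3 + \frac{\left(-3\right) \frac{1}{3}}{3} = -3 + \frac{1}{3} \left(-1\right) = -3 - \frac{1}{3} = - \frac{10}{3} \approx -3.3333$)
$x{\left(O,n \right)} = O \left(-1 + n\right)$
$J{\left(u \right)} = \frac{10}{3} - \frac{7 u}{3}$ ($J{\left(u \right)} = u - \frac{10 \left(-1 + u\right)}{3} = u - \left(- \frac{10}{3} + \frac{10 u}{3}\right) = \frac{10}{3} - \frac{7 u}{3}$)
$B{\left(f,p \right)} = \left(\frac{10}{3} - \frac{7 f}{3}\right)^{2}$
$- \frac{161}{B{\left(44,-36 \right)}} = - \frac{161}{\frac{1}{9} \left(10 - 308\right)^{2}} = - \frac{161}{\frac{1}{9} \left(-298\right)^{2}} = - \frac{161}{\frac{1}{9} \cdot 88804} = - \frac{161}{\frac{88804}{9}} = \left(-161\right) \frac{9}{88804} = - \frac{1449}{88804}$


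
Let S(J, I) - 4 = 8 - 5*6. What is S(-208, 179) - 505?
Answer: -523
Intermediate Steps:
S(J, I) = -18 (S(J, I) = 4 + (8 - 5*6) = 4 + (8 - 30) = 4 - 22 = -18)
S(-208, 179) - 505 = -18 - 505 = -523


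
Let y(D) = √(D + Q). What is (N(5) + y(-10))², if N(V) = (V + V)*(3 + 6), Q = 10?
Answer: 8100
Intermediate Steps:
y(D) = √(10 + D) (y(D) = √(D + 10) = √(10 + D))
N(V) = 18*V (N(V) = (2*V)*9 = 18*V)
(N(5) + y(-10))² = (18*5 + √(10 - 10))² = (90 + √0)² = (90 + 0)² = 90² = 8100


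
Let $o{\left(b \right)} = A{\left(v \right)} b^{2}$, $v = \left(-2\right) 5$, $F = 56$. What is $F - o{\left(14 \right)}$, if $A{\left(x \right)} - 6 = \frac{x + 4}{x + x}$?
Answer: $- \frac{5894}{5} \approx -1178.8$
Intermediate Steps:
$v = -10$
$A{\left(x \right)} = 6 + \frac{4 + x}{2 x}$ ($A{\left(x \right)} = 6 + \frac{x + 4}{x + x} = 6 + \frac{4 + x}{2 x}$)
$o{\left(b \right)} = \frac{63 b^{2}}{10}$ ($o{\left(b \right)} = \left(\frac{13}{2} + \frac{2}{-10}\right) b^{2} = \left(\frac{13}{2} + 2 \left(- \frac{1}{10}\right)\right) b^{2} = \left(\frac{13}{2} - \frac{1}{5}\right) b^{2} = \frac{63 b^{2}}{10}$)
$F - o{\left(14 \right)} = 56 - \frac{63 \cdot 14^{2}}{10} = 56 - \frac{63}{10} \cdot 196 = 56 - \frac{6174}{5} = - \frac{5894}{5}$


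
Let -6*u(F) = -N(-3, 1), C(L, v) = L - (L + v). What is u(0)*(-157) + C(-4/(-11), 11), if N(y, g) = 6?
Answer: -168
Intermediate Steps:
C(L, v) = -v (C(L, v) = L + (-L - v) = -v)
u(F) = 1 (u(F) = -(-1)*6/6 = -⅙*(-6) = 1)
u(0)*(-157) + C(-4/(-11), 11) = 1*(-157) - 1*11 = -157 - 11 = -168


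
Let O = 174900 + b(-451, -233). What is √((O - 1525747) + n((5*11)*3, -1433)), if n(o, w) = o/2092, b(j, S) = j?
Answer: I*√1478476676273/1046 ≈ 1162.5*I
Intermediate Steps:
n(o, w) = o/2092 (n(o, w) = o*(1/2092) = o/2092)
O = 174449 (O = 174900 - 451 = 174449)
√((O - 1525747) + n((5*11)*3, -1433)) = √((174449 - 1525747) + ((5*11)*3)/2092) = √(-1351298 + (55*3)/2092) = √(-1351298 + (1/2092)*165) = √(-1351298 + 165/2092) = √(-2826915251/2092) = I*√1478476676273/1046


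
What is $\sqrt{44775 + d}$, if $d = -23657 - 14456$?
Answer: $\sqrt{6662} \approx 81.621$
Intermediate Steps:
$d = -38113$
$\sqrt{44775 + d} = \sqrt{44775 - 38113} = \sqrt{6662}$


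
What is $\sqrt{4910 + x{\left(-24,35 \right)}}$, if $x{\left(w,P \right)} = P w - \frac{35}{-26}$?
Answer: $\frac{\sqrt{2752230}}{26} \approx 63.807$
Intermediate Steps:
$x{\left(w,P \right)} = \frac{35}{26} + P w$ ($x{\left(w,P \right)} = P w - 35 \left(- \frac{1}{26}\right) = P w - - \frac{35}{26} = P w + \frac{35}{26} = \frac{35}{26} + P w$)
$\sqrt{4910 + x{\left(-24,35 \right)}} = \sqrt{4910 + \left(\frac{35}{26} + 35 \left(-24\right)\right)} = \sqrt{4910 + \left(\frac{35}{26} - 840\right)} = \sqrt{4910 - \frac{21805}{26}} = \sqrt{\frac{105855}{26}} = \frac{\sqrt{2752230}}{26}$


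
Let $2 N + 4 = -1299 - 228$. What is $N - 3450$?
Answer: $- \frac{8431}{2} \approx -4215.5$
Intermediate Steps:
$N = - \frac{1531}{2}$ ($N = -2 + \frac{-1299 - 228}{2} = -2 + \frac{1}{2} \left(-1527\right) = -2 - \frac{1527}{2} = - \frac{1531}{2} \approx -765.5$)
$N - 3450 = - \frac{1531}{2} - 3450 = - \frac{8431}{2}$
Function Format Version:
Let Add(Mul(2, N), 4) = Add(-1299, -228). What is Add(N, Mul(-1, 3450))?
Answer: Rational(-8431, 2) ≈ -4215.5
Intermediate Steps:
N = Rational(-1531, 2) (N = Add(-2, Mul(Rational(1, 2), Add(-1299, -228))) = Add(-2, Mul(Rational(1, 2), -1527)) = Add(-2, Rational(-1527, 2)) = Rational(-1531, 2) ≈ -765.50)
Add(N, Mul(-1, 3450)) = Add(Rational(-1531, 2), Mul(-1, 3450)) = Add(Rational(-1531, 2), -3450) = Rational(-8431, 2)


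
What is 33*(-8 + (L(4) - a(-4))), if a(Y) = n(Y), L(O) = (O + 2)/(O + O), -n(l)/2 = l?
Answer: -2013/4 ≈ -503.25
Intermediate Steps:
n(l) = -2*l
L(O) = (2 + O)/(2*O) (L(O) = (2 + O)/((2*O)) = (2 + O)*(1/(2*O)) = (2 + O)/(2*O))
a(Y) = -2*Y
33*(-8 + (L(4) - a(-4))) = 33*(-8 + ((½)*(2 + 4)/4 - (-2)*(-4))) = 33*(-8 + ((½)*(¼)*6 - 1*8)) = 33*(-8 + (¾ - 8)) = 33*(-8 - 29/4) = 33*(-61/4) = -2013/4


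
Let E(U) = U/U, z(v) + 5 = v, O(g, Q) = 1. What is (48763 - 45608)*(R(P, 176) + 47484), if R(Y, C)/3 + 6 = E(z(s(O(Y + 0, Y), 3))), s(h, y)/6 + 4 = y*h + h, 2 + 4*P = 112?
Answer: 149764695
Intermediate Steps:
P = 55/2 (P = -½ + (¼)*112 = -½ + 28 = 55/2 ≈ 27.500)
s(h, y) = -24 + 6*h + 6*h*y (s(h, y) = -24 + 6*(y*h + h) = -24 + 6*(h*y + h) = -24 + 6*(h + h*y) = -24 + (6*h + 6*h*y) = -24 + 6*h + 6*h*y)
z(v) = -5 + v
E(U) = 1
R(Y, C) = -15 (R(Y, C) = -18 + 3*1 = -18 + 3 = -15)
(48763 - 45608)*(R(P, 176) + 47484) = (48763 - 45608)*(-15 + 47484) = 3155*47469 = 149764695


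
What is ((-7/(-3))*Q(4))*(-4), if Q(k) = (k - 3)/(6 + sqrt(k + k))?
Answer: -2 + 2*sqrt(2)/3 ≈ -1.0572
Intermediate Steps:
Q(k) = (-3 + k)/(6 + sqrt(2)*sqrt(k)) (Q(k) = (-3 + k)/(6 + sqrt(2*k)) = (-3 + k)/(6 + sqrt(2)*sqrt(k)))
((-7/(-3))*Q(4))*(-4) = ((-7/(-3))*((-3 + 4)/(6 + sqrt(2)*sqrt(4))))*(-4) = ((-7*(-1/3))*(1/(6 + sqrt(2)*2)))*(-4) = (7*(1/(6 + 2*sqrt(2)))/3)*(-4) = (7/(3*(6 + 2*sqrt(2))))*(-4) = -28/(3*(6 + 2*sqrt(2)))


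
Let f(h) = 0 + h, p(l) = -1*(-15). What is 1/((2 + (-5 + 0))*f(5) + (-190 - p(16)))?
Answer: -1/220 ≈ -0.0045455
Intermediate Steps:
p(l) = 15
f(h) = h
1/((2 + (-5 + 0))*f(5) + (-190 - p(16))) = 1/((2 + (-5 + 0))*5 + (-190 - 1*15)) = 1/((2 - 5)*5 + (-190 - 15)) = 1/(-3*5 - 205) = 1/(-15 - 205) = 1/(-220) = -1/220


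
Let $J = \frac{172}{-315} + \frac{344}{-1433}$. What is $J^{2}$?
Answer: $\frac{125908586896}{203757446025} \approx 0.61793$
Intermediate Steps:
$J = - \frac{354836}{451395}$ ($J = 172 \left(- \frac{1}{315}\right) + 344 \left(- \frac{1}{1433}\right) = - \frac{172}{315} - \frac{344}{1433} = - \frac{354836}{451395} \approx -0.78609$)
$J^{2} = \left(- \frac{354836}{451395}\right)^{2} = \frac{125908586896}{203757446025}$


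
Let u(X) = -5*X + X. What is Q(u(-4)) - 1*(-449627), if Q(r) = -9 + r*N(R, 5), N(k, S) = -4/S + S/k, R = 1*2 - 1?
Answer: 2248426/5 ≈ 4.4969e+5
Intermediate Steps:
R = 1 (R = 2 - 1 = 1)
u(X) = -4*X
Q(r) = -9 + 21*r/5 (Q(r) = -9 + r*(-4/5 + 5/1) = -9 + r*(-4*⅕ + 5*1) = -9 + r*(-⅘ + 5) = -9 + r*(21/5) = -9 + 21*r/5)
Q(u(-4)) - 1*(-449627) = (-9 + 21*(-4*(-4))/5) - 1*(-449627) = (-9 + (21/5)*16) + 449627 = (-9 + 336/5) + 449627 = 291/5 + 449627 = 2248426/5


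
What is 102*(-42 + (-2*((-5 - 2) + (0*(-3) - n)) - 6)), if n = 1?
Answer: -3264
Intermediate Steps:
102*(-42 + (-2*((-5 - 2) + (0*(-3) - n)) - 6)) = 102*(-42 + (-2*((-5 - 2) + (0*(-3) - 1*1)) - 6)) = 102*(-42 + (-2*(-7 + (0 - 1)) - 6)) = 102*(-42 + (-2*(-7 - 1) - 6)) = 102*(-42 + (-2*(-8) - 6)) = 102*(-42 + (16 - 6)) = 102*(-42 + 10) = 102*(-32) = -3264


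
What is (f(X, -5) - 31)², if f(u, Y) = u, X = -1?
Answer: 1024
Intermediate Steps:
(f(X, -5) - 31)² = (-1 - 31)² = (-32)² = 1024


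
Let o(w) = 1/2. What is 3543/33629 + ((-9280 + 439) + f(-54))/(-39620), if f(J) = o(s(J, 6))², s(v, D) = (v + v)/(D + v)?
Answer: 1750716967/5329523920 ≈ 0.32849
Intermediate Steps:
s(v, D) = 2*v/(D + v) (s(v, D) = (2*v)/(D + v) = 2*v/(D + v))
o(w) = ½
f(J) = ¼ (f(J) = (½)² = ¼)
3543/33629 + ((-9280 + 439) + f(-54))/(-39620) = 3543/33629 + ((-9280 + 439) + ¼)/(-39620) = 3543*(1/33629) + (-8841 + ¼)*(-1/39620) = 3543/33629 - 35363/4*(-1/39620) = 3543/33629 + 35363/158480 = 1750716967/5329523920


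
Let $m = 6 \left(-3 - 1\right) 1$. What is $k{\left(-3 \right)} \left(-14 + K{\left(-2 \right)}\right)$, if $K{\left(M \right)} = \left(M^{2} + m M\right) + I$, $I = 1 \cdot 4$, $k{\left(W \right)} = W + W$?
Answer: $-252$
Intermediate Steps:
$k{\left(W \right)} = 2 W$
$I = 4$
$m = -24$ ($m = 6 \left(-3 - 1\right) 1 = 6 \left(-4\right) 1 = \left(-24\right) 1 = -24$)
$K{\left(M \right)} = 4 + M^{2} - 24 M$ ($K{\left(M \right)} = \left(M^{2} - 24 M\right) + 4 = 4 + M^{2} - 24 M$)
$k{\left(-3 \right)} \left(-14 + K{\left(-2 \right)}\right) = 2 \left(-3\right) \left(-14 + \left(4 + \left(-2\right)^{2} - -48\right)\right) = - 6 \left(-14 + \left(4 + 4 + 48\right)\right) = - 6 \left(-14 + 56\right) = \left(-6\right) 42 = -252$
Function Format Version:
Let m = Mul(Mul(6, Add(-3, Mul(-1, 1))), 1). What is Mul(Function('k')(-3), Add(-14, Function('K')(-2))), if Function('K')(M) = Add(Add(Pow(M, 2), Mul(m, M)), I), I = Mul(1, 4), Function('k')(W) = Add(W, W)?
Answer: -252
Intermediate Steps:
Function('k')(W) = Mul(2, W)
I = 4
m = -24 (m = Mul(Mul(6, Add(-3, -1)), 1) = Mul(Mul(6, -4), 1) = Mul(-24, 1) = -24)
Function('K')(M) = Add(4, Pow(M, 2), Mul(-24, M)) (Function('K')(M) = Add(Add(Pow(M, 2), Mul(-24, M)), 4) = Add(4, Pow(M, 2), Mul(-24, M)))
Mul(Function('k')(-3), Add(-14, Function('K')(-2))) = Mul(Mul(2, -3), Add(-14, Add(4, Pow(-2, 2), Mul(-24, -2)))) = Mul(-6, Add(-14, Add(4, 4, 48))) = Mul(-6, Add(-14, 56)) = Mul(-6, 42) = -252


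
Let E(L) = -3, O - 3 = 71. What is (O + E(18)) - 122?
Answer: -51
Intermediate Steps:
O = 74 (O = 3 + 71 = 74)
(O + E(18)) - 122 = (74 - 3) - 122 = 71 - 122 = -51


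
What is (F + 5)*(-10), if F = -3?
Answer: -20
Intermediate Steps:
(F + 5)*(-10) = (-3 + 5)*(-10) = 2*(-10) = -20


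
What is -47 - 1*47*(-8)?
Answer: 329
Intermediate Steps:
-47 - 1*47*(-8) = -47 - 47*(-8) = -47 + 376 = 329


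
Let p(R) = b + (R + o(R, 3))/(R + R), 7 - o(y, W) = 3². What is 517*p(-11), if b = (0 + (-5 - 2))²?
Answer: 51277/2 ≈ 25639.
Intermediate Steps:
o(y, W) = -2 (o(y, W) = 7 - 1*3² = 7 - 1*9 = 7 - 9 = -2)
b = 49 (b = (0 - 7)² = (-7)² = 49)
p(R) = 49 + (-2 + R)/(2*R) (p(R) = 49 + (R - 2)/(R + R) = 49 + (-2 + R)/((2*R)) = 49 + (-2 + R)*(1/(2*R)) = 49 + (-2 + R)/(2*R))
517*p(-11) = 517*(99/2 - 1/(-11)) = 517*(99/2 - 1*(-1/11)) = 517*(99/2 + 1/11) = 517*(1091/22) = 51277/2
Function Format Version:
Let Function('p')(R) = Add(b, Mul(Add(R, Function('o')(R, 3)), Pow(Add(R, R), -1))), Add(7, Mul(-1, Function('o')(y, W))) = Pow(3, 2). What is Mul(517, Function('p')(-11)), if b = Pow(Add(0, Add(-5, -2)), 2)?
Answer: Rational(51277, 2) ≈ 25639.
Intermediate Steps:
Function('o')(y, W) = -2 (Function('o')(y, W) = Add(7, Mul(-1, Pow(3, 2))) = Add(7, Mul(-1, 9)) = Add(7, -9) = -2)
b = 49 (b = Pow(Add(0, -7), 2) = Pow(-7, 2) = 49)
Function('p')(R) = Add(49, Mul(Rational(1, 2), Pow(R, -1), Add(-2, R))) (Function('p')(R) = Add(49, Mul(Add(R, -2), Pow(Add(R, R), -1))) = Add(49, Mul(Add(-2, R), Pow(Mul(2, R), -1))) = Add(49, Mul(Add(-2, R), Mul(Rational(1, 2), Pow(R, -1)))) = Add(49, Mul(Rational(1, 2), Pow(R, -1), Add(-2, R))))
Mul(517, Function('p')(-11)) = Mul(517, Add(Rational(99, 2), Mul(-1, Pow(-11, -1)))) = Mul(517, Add(Rational(99, 2), Mul(-1, Rational(-1, 11)))) = Mul(517, Add(Rational(99, 2), Rational(1, 11))) = Mul(517, Rational(1091, 22)) = Rational(51277, 2)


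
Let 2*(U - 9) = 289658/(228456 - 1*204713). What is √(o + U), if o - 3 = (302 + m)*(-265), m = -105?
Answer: I*√29419323772510/23743 ≈ 228.44*I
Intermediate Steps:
U = 358516/23743 (U = 9 + (289658/(228456 - 1*204713))/2 = 9 + (289658/(228456 - 204713))/2 = 9 + (289658/23743)/2 = 9 + (289658*(1/23743))/2 = 9 + (½)*(289658/23743) = 9 + 144829/23743 = 358516/23743 ≈ 15.100)
o = -52202 (o = 3 + (302 - 105)*(-265) = 3 + 197*(-265) = 3 - 52205 = -52202)
√(o + U) = √(-52202 + 358516/23743) = √(-1239073570/23743) = I*√29419323772510/23743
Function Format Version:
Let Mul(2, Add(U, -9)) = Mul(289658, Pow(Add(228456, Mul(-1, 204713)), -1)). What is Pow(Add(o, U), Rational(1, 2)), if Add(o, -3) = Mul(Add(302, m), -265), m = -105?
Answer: Mul(Rational(1, 23743), I, Pow(29419323772510, Rational(1, 2))) ≈ Mul(228.44, I)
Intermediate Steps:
U = Rational(358516, 23743) (U = Add(9, Mul(Rational(1, 2), Mul(289658, Pow(Add(228456, Mul(-1, 204713)), -1)))) = Add(9, Mul(Rational(1, 2), Mul(289658, Pow(Add(228456, -204713), -1)))) = Add(9, Mul(Rational(1, 2), Mul(289658, Pow(23743, -1)))) = Add(9, Mul(Rational(1, 2), Mul(289658, Rational(1, 23743)))) = Add(9, Mul(Rational(1, 2), Rational(289658, 23743))) = Add(9, Rational(144829, 23743)) = Rational(358516, 23743) ≈ 15.100)
o = -52202 (o = Add(3, Mul(Add(302, -105), -265)) = Add(3, Mul(197, -265)) = Add(3, -52205) = -52202)
Pow(Add(o, U), Rational(1, 2)) = Pow(Add(-52202, Rational(358516, 23743)), Rational(1, 2)) = Pow(Rational(-1239073570, 23743), Rational(1, 2)) = Mul(Rational(1, 23743), I, Pow(29419323772510, Rational(1, 2)))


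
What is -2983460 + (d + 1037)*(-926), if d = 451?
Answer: -4361348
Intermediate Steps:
-2983460 + (d + 1037)*(-926) = -2983460 + (451 + 1037)*(-926) = -2983460 + 1488*(-926) = -2983460 - 1377888 = -4361348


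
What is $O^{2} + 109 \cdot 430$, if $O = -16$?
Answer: $47126$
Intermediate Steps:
$O^{2} + 109 \cdot 430 = \left(-16\right)^{2} + 109 \cdot 430 = 256 + 46870 = 47126$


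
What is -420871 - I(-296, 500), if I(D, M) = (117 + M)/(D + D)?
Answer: -249155015/592 ≈ -4.2087e+5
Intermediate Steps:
I(D, M) = (117 + M)/(2*D) (I(D, M) = (117 + M)/((2*D)) = (117 + M)*(1/(2*D)) = (117 + M)/(2*D))
-420871 - I(-296, 500) = -420871 - (117 + 500)/(2*(-296)) = -420871 - (-1)*617/(2*296) = -420871 - 1*(-617/592) = -420871 + 617/592 = -249155015/592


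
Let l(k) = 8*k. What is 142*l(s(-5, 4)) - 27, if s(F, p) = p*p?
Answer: 18149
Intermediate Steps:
s(F, p) = p²
142*l(s(-5, 4)) - 27 = 142*(8*4²) - 27 = 142*(8*16) - 27 = 142*128 - 27 = 18176 - 27 = 18149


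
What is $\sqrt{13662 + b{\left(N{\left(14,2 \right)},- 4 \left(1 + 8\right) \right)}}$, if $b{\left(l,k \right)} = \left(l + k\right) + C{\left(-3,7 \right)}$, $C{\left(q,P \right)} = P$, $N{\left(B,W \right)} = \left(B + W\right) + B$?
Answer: $\sqrt{13663} \approx 116.89$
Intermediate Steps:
$N{\left(B,W \right)} = W + 2 B$
$b{\left(l,k \right)} = 7 + k + l$ ($b{\left(l,k \right)} = \left(l + k\right) + 7 = \left(k + l\right) + 7 = 7 + k + l$)
$\sqrt{13662 + b{\left(N{\left(14,2 \right)},- 4 \left(1 + 8\right) \right)}} = \sqrt{13662 + \left(7 - 4 \left(1 + 8\right) + \left(2 + 2 \cdot 14\right)\right)} = \sqrt{13662 + \left(7 - 36 + \left(2 + 28\right)\right)} = \sqrt{13662 + \left(7 - 36 + 30\right)} = \sqrt{13662 + 1} = \sqrt{13663}$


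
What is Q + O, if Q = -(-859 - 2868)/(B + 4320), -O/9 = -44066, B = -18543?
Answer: 5640752735/14223 ≈ 3.9659e+5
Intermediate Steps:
O = 396594 (O = -9*(-44066) = 396594)
Q = -3727/14223 (Q = -(-859 - 2868)/(-18543 + 4320) = -(-3727)/(-14223) = -(-3727)*(-1)/14223 = -1*3727/14223 = -3727/14223 ≈ -0.26204)
Q + O = -3727/14223 + 396594 = 5640752735/14223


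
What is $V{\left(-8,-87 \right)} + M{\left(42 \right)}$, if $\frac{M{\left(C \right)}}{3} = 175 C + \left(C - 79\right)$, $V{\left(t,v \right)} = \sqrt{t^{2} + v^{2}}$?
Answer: $21939 + \sqrt{7633} \approx 22026.0$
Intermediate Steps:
$M{\left(C \right)} = -237 + 528 C$ ($M{\left(C \right)} = 3 \left(175 C + \left(C - 79\right)\right) = 3 \left(175 C + \left(-79 + C\right)\right) = 3 \left(-79 + 176 C\right) = -237 + 528 C$)
$V{\left(-8,-87 \right)} + M{\left(42 \right)} = \sqrt{\left(-8\right)^{2} + \left(-87\right)^{2}} + \left(-237 + 528 \cdot 42\right) = \sqrt{64 + 7569} + \left(-237 + 22176\right) = \sqrt{7633} + 21939 = 21939 + \sqrt{7633}$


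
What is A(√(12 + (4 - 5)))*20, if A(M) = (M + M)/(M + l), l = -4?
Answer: -88 - 32*√11 ≈ -194.13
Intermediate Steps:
A(M) = 2*M/(-4 + M) (A(M) = (M + M)/(M - 4) = (2*M)/(-4 + M) = 2*M/(-4 + M))
A(√(12 + (4 - 5)))*20 = (2*√(12 + (4 - 5))/(-4 + √(12 + (4 - 5))))*20 = (2*√(12 - 1)/(-4 + √(12 - 1)))*20 = (2*√11/(-4 + √11))*20 = 40*√11/(-4 + √11)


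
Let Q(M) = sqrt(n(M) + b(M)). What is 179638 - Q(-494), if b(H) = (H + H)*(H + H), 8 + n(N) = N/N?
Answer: 179638 - sqrt(976137) ≈ 1.7865e+5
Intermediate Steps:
n(N) = -7 (n(N) = -8 + N/N = -8 + 1 = -7)
b(H) = 4*H**2 (b(H) = (2*H)*(2*H) = 4*H**2)
Q(M) = sqrt(-7 + 4*M**2)
179638 - Q(-494) = 179638 - sqrt(-7 + 4*(-494)**2) = 179638 - sqrt(-7 + 4*244036) = 179638 - sqrt(-7 + 976144) = 179638 - sqrt(976137)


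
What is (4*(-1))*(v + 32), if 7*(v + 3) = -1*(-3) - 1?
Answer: -820/7 ≈ -117.14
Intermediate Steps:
v = -19/7 (v = -3 + (-1*(-3) - 1)/7 = -3 + (3 - 1)/7 = -3 + (1/7)*2 = -3 + 2/7 = -19/7 ≈ -2.7143)
(4*(-1))*(v + 32) = (4*(-1))*(-19/7 + 32) = -4*205/7 = -820/7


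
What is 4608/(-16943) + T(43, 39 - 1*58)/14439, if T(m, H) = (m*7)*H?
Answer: -163431929/244639977 ≈ -0.66805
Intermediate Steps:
T(m, H) = 7*H*m (T(m, H) = (7*m)*H = 7*H*m)
4608/(-16943) + T(43, 39 - 1*58)/14439 = 4608/(-16943) + (7*(39 - 1*58)*43)/14439 = 4608*(-1/16943) + (7*(39 - 58)*43)*(1/14439) = -4608/16943 + (7*(-19)*43)*(1/14439) = -4608/16943 - 5719*1/14439 = -4608/16943 - 5719/14439 = -163431929/244639977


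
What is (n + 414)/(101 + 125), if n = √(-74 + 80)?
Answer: 207/113 + √6/226 ≈ 1.8427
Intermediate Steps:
n = √6 ≈ 2.4495
(n + 414)/(101 + 125) = (√6 + 414)/(101 + 125) = (414 + √6)/226 = (414 + √6)*(1/226) = 207/113 + √6/226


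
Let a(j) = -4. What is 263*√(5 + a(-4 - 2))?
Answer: 263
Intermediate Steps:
263*√(5 + a(-4 - 2)) = 263*√(5 - 4) = 263*√1 = 263*1 = 263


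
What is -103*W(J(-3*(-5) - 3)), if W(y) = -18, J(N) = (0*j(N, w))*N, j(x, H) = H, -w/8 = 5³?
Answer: 1854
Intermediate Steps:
w = -1000 (w = -8*5³ = -8*125 = -1000)
J(N) = 0 (J(N) = (0*(-1000))*N = 0*N = 0)
-103*W(J(-3*(-5) - 3)) = -103*(-18) = 1854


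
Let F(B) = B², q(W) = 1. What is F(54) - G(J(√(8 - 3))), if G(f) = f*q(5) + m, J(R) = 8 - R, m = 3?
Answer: 2905 + √5 ≈ 2907.2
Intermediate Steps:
G(f) = 3 + f (G(f) = f*1 + 3 = f + 3 = 3 + f)
F(54) - G(J(√(8 - 3))) = 54² - (3 + (8 - √(8 - 3))) = 2916 - (3 + (8 - √5)) = 2916 - (11 - √5) = 2916 + (-11 + √5) = 2905 + √5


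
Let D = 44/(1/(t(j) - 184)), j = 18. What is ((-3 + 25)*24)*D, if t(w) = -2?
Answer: -4321152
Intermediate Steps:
D = -8184 (D = 44/(1/(-2 - 184)) = 44/(1/(-186)) = 44/(-1/186) = 44*(-186) = -8184)
((-3 + 25)*24)*D = ((-3 + 25)*24)*(-8184) = (22*24)*(-8184) = 528*(-8184) = -4321152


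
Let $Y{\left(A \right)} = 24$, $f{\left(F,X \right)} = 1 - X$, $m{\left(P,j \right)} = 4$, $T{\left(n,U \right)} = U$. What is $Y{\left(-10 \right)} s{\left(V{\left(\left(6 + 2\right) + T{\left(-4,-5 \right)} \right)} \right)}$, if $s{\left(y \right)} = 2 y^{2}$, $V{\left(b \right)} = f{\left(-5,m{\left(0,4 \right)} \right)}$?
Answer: $432$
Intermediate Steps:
$V{\left(b \right)} = -3$ ($V{\left(b \right)} = 1 - 4 = -3$)
$Y{\left(-10 \right)} s{\left(V{\left(\left(6 + 2\right) + T{\left(-4,-5 \right)} \right)} \right)} = 24 \cdot 2 \left(-3\right)^{2} = 24 \cdot 2 \cdot 9 = 24 \cdot 18 = 432$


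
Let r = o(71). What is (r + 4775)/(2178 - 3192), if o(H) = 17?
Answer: -2396/507 ≈ -4.7258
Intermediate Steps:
r = 17
(r + 4775)/(2178 - 3192) = (17 + 4775)/(2178 - 3192) = 4792/(-1014) = 4792*(-1/1014) = -2396/507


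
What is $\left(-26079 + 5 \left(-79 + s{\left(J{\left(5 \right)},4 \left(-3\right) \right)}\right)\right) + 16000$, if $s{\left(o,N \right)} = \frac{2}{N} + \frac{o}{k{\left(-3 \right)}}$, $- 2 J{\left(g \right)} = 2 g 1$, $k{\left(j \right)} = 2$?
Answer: $- \frac{31462}{3} \approx -10487.0$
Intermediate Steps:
$J{\left(g \right)} = - g$ ($J{\left(g \right)} = - \frac{2 g 1}{2} = - \frac{2 g}{2} = - g$)
$s{\left(o,N \right)} = \frac{o}{2} + \frac{2}{N}$ ($s{\left(o,N \right)} = \frac{2}{N} + \frac{o}{2} = \frac{o}{2} + \frac{2}{N}$)
$\left(-26079 + 5 \left(-79 + s{\left(J{\left(5 \right)},4 \left(-3\right) \right)}\right)\right) + 16000 = \left(-26079 + 5 \left(-79 + \left(\frac{\left(-1\right) 5}{2} + \frac{2}{4 \left(-3\right)}\right)\right)\right) + 16000 = \left(-26079 + 5 \left(-79 + \left(\frac{1}{2} \left(-5\right) + \frac{2}{-12}\right)\right)\right) + 16000 = \left(-26079 + 5 \left(-79 + \left(- \frac{5}{2} + 2 \left(- \frac{1}{12}\right)\right)\right)\right) + 16000 = \left(-26079 + 5 \left(-79 - \frac{8}{3}\right)\right) + 16000 = \left(-26079 + 5 \left(- \frac{245}{3}\right)\right) + 16000 = \left(-26079 - \frac{1225}{3}\right) + 16000 = - \frac{79462}{3} + 16000 = - \frac{31462}{3}$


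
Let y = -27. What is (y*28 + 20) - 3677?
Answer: -4413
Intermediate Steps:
(y*28 + 20) - 3677 = (-27*28 + 20) - 3677 = (-756 + 20) - 3677 = -736 - 3677 = -4413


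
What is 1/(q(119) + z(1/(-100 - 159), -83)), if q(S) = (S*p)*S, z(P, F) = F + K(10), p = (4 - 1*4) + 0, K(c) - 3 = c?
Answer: -1/70 ≈ -0.014286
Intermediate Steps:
K(c) = 3 + c
p = 0 (p = (4 - 4) + 0 = 0 + 0 = 0)
z(P, F) = 13 + F (z(P, F) = F + (3 + 10) = F + 13 = 13 + F)
q(S) = 0 (q(S) = (S*0)*S = 0*S = 0)
1/(q(119) + z(1/(-100 - 159), -83)) = 1/(0 + (13 - 83)) = 1/(0 - 70) = 1/(-70) = -1/70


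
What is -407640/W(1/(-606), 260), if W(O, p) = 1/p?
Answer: -105986400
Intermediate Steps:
-407640/W(1/(-606), 260) = -407640/(1/260) = -407640/1/260 = -407640*260 = -105986400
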